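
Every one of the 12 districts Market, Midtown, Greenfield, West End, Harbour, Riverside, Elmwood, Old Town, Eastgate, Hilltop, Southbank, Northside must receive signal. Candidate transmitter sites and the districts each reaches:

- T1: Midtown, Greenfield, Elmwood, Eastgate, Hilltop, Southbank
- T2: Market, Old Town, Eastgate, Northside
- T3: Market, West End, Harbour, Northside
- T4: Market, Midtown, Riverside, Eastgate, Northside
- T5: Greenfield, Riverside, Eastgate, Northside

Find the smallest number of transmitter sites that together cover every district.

4

T1, T2, T3, T4 together cover {Market, Midtown, Greenfield, West End, Harbour, Riverside, Elmwood, Old Town, Eastgate, Hilltop, Southbank, Northside} — every district.
No 3 of the 5 transmitter sites cover everything (all 10 triples fall short), so 4 is minimum.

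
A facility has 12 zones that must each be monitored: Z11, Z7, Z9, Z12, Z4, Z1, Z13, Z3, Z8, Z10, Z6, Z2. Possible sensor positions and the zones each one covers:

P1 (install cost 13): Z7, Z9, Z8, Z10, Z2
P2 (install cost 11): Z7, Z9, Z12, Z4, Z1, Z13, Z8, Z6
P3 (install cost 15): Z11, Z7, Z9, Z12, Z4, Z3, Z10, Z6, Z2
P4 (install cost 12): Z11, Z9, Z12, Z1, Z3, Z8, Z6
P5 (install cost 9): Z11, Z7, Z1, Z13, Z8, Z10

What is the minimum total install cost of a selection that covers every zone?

24

P3, P5 cover every zone at install cost 15 + 9 = 24.
Any cover uses at least 2 sensor positions; among all covering selections none totals below 24.
Greedy by coverage-per-install cost would pick P2, P3 for 26 — worse than the optimum 24.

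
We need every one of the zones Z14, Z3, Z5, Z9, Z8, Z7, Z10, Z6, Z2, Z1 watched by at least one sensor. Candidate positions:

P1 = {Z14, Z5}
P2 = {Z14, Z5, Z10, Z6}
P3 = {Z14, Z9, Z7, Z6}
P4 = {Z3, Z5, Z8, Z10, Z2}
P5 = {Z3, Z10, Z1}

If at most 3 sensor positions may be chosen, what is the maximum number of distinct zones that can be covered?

Choosing P3, P4, P5 covers {Z14, Z3, Z5, Z9, Z8, Z7, Z10, Z6, Z2, Z1} — 10 zones.
That is all 10 zones.

10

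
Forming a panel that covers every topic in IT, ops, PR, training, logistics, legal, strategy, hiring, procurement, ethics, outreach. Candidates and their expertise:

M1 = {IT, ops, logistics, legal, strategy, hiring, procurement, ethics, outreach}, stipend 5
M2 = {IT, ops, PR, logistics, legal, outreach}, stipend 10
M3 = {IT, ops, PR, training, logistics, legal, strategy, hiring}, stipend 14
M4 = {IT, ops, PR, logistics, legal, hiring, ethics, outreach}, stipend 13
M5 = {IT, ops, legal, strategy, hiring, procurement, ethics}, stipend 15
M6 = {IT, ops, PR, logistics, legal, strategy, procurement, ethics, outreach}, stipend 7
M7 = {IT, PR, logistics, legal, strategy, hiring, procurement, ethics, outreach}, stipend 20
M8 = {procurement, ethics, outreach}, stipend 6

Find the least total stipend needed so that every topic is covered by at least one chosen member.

19

M1, M3 cover every topic at stipend 5 + 14 = 19.
Any cover uses at least 2 members; among all covering selections none totals below 19.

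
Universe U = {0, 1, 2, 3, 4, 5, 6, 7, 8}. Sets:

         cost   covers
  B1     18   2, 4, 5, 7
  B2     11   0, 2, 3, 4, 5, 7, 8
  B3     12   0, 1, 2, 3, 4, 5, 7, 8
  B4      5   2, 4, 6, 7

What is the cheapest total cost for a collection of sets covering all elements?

B3, B4 cover every element at cost 12 + 5 = 17.
Any cover uses at least 2 sets; among all covering selections none totals below 17.

17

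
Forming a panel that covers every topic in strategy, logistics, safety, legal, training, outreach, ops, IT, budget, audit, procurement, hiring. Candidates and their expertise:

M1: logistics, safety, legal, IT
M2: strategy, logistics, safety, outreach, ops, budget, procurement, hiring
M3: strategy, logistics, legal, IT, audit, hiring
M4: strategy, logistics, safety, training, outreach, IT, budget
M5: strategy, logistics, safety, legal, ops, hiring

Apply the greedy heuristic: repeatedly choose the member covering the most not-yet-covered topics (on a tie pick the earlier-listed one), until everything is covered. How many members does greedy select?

3

Pick 1: M2 covers 8 new topics (strategy, logistics, safety, outreach, ops, budget, procurement, hiring).
Pick 2: M3 covers 3 new topics (legal, IT, audit).
Pick 3: M4 covers 1 new topics (training).
Greedy uses 3 members.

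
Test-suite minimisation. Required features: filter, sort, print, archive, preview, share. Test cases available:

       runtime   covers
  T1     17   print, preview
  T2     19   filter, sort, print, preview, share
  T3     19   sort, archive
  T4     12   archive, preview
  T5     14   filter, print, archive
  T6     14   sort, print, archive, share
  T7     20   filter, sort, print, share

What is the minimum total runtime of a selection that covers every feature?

31

T2, T4 cover every feature at runtime 19 + 12 = 31.
Any cover uses at least 2 test cases; among all covering selections none totals below 31.
Greedy by coverage-per-runtime would pick T6, T2 for 33 — worse than the optimum 31.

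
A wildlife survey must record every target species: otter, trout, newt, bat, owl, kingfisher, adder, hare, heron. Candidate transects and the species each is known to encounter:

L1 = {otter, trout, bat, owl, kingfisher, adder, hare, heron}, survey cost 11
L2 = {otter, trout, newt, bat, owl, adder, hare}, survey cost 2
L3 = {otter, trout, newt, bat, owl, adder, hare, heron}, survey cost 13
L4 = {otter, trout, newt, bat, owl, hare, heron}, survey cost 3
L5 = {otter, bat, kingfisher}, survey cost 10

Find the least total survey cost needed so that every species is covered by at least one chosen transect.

13

L1, L2 cover every species at survey cost 11 + 2 = 13.
Any cover uses at least 2 transects; among all covering selections none totals below 13.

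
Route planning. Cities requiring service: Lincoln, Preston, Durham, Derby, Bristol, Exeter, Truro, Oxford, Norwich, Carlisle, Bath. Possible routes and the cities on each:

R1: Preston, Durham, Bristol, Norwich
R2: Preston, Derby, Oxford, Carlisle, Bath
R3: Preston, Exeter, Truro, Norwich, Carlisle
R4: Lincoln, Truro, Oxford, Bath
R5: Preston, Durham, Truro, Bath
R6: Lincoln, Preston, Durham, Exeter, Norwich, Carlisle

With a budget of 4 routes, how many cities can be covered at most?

11

Choosing R1, R2, R3, R4 covers {Lincoln, Preston, Durham, Derby, Bristol, Exeter, Truro, Oxford, Norwich, Carlisle, Bath} — 11 cities.
That is all 11 cities.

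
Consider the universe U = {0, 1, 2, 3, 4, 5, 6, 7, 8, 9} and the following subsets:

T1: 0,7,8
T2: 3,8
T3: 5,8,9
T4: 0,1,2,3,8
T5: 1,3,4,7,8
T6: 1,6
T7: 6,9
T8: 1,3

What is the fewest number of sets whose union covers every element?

T3, T4, T5, T6 together cover {0, 1, 2, 3, 4, 5, 6, 7, 8, 9} — every element.
No 3 of the 8 sets cover everything (all 56 triples fall short), so 4 is minimum.

4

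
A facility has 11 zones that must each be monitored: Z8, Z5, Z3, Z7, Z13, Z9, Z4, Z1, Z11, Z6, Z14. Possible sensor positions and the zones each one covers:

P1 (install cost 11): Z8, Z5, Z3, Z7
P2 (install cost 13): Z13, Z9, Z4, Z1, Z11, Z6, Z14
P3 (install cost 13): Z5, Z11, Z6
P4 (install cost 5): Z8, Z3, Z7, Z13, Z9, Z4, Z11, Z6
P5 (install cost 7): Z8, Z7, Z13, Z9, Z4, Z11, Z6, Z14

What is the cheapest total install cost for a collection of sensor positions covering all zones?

P1, P2 cover every zone at install cost 11 + 13 = 24.
Any cover uses at least 2 sensor positions; among all covering selections none totals below 24.

24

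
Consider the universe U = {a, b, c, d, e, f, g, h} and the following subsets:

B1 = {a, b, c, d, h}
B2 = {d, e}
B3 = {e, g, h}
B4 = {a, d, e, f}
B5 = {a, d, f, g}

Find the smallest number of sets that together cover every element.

3

B1, B2, B5 together cover {a, b, c, d, e, f, g, h} — every element.
No 2 of the 5 sets cover everything (all 10 pairs fall short), so 3 is minimum.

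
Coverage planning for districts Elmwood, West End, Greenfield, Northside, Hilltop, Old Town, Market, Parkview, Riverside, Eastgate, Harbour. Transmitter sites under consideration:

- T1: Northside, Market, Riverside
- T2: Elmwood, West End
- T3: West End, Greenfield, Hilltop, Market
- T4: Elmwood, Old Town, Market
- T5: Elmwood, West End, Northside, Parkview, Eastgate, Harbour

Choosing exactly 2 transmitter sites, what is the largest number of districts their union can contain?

Choosing T3, T5 covers {Elmwood, West End, Greenfield, Northside, Hilltop, Market, Parkview, Eastgate, Harbour} — 9 districts.
No choice of 2 transmitter sites does better; here Old Town, Riverside are left uncovered.

9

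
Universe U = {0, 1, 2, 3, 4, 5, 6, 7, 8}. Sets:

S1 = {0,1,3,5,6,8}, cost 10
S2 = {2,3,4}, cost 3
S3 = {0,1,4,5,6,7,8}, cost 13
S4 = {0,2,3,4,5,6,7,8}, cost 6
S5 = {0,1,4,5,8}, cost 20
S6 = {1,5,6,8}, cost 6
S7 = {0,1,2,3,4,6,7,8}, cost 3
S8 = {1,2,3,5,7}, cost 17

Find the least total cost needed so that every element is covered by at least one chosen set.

S4, S7 cover every element at cost 6 + 3 = 9.
Any cover uses at least 2 sets; among all covering selections none totals below 9.

9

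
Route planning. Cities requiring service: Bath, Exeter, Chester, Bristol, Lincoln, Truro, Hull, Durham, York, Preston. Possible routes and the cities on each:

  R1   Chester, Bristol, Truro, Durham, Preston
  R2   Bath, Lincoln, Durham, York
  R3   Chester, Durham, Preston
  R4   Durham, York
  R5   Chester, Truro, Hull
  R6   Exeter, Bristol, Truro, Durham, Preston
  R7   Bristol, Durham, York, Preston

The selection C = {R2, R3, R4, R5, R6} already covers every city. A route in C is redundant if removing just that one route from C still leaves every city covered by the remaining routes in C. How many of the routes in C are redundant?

2

Drop R2: Bath, Lincoln uncovered — not redundant.
Drop R3: the rest still cover every city — redundant.
Drop R4: the rest still cover every city — redundant.
Drop R5: Hull uncovered — not redundant.
Drop R6: Exeter, Bristol uncovered — not redundant.
2 redundant: R3, R4.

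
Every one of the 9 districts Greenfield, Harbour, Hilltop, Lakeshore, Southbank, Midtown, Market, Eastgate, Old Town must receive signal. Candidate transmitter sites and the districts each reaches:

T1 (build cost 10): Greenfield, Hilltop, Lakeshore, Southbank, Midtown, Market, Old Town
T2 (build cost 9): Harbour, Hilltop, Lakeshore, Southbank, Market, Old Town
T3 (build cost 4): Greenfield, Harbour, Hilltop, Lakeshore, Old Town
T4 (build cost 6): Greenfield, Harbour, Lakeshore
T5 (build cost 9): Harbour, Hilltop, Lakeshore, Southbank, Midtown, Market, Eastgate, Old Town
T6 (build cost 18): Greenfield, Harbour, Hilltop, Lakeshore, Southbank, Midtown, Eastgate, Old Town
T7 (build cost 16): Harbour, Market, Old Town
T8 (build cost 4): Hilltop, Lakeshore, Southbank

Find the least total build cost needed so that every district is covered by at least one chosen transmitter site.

13

T3, T5 cover every district at build cost 4 + 9 = 13.
Any cover uses at least 2 transmitter sites; among all covering selections none totals below 13.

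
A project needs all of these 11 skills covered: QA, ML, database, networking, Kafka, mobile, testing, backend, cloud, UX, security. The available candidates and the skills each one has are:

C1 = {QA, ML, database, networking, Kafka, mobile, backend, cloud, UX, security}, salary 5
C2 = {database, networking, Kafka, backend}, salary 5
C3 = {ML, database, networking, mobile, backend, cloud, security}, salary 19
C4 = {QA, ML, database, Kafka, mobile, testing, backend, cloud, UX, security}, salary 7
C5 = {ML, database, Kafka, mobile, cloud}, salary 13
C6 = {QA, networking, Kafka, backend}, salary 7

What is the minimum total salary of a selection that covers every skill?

C1, C4 cover every skill at salary 5 + 7 = 12.
Any cover uses at least 2 candidates; among all covering selections none totals below 12.

12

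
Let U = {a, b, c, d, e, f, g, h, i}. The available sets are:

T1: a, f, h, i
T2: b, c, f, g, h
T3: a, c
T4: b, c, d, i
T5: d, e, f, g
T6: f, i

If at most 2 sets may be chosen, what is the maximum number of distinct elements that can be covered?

Choosing T1, T2 covers {a, b, c, f, g, h, i} — 7 elements.
No choice of 2 sets does better; here d, e are left uncovered.

7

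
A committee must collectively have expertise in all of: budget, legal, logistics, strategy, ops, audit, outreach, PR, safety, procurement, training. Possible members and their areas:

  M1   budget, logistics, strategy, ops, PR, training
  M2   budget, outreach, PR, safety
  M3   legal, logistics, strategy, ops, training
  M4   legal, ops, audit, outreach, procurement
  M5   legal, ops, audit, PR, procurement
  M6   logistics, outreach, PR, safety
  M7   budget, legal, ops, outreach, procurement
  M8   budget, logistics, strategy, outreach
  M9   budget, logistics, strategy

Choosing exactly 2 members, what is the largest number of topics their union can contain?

10

Choosing M1, M4 covers {budget, legal, logistics, strategy, ops, audit, outreach, PR, procurement, training} — 10 topics.
No choice of 2 members does better; here safety is left uncovered.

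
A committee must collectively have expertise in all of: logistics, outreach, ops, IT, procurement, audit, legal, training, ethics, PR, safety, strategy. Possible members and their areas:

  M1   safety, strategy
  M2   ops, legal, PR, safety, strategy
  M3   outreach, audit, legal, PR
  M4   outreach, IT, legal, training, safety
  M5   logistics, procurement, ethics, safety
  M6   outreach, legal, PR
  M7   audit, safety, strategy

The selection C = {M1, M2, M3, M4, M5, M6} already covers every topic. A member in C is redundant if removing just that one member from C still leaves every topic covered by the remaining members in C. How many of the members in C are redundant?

2

Drop M1: the rest still cover every topic — redundant.
Drop M2: ops uncovered — not redundant.
Drop M3: audit uncovered — not redundant.
Drop M4: IT, training uncovered — not redundant.
Drop M5: logistics, procurement, ethics uncovered — not redundant.
Drop M6: the rest still cover every topic — redundant.
2 redundant: M1, M6.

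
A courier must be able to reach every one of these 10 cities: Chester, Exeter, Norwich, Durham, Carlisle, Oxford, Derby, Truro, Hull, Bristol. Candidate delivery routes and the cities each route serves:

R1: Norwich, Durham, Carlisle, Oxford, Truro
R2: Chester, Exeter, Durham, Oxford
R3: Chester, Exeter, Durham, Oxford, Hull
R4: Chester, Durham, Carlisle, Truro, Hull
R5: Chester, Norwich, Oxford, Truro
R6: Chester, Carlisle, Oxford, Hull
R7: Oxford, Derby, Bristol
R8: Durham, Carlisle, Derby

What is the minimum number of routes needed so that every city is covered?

R1, R3, R7 together cover {Chester, Exeter, Norwich, Durham, Carlisle, Oxford, Derby, Truro, Hull, Bristol} — every city.
No 2 of the 8 routes cover everything (all 28 pairs fall short), so 3 is minimum.

3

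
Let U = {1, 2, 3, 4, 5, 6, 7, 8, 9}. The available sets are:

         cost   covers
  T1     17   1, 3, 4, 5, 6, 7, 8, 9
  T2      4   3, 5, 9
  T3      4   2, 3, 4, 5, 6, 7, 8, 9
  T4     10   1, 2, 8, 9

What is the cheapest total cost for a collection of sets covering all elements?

T3, T4 cover every element at cost 4 + 10 = 14.
Any cover uses at least 2 sets; among all covering selections none totals below 14.

14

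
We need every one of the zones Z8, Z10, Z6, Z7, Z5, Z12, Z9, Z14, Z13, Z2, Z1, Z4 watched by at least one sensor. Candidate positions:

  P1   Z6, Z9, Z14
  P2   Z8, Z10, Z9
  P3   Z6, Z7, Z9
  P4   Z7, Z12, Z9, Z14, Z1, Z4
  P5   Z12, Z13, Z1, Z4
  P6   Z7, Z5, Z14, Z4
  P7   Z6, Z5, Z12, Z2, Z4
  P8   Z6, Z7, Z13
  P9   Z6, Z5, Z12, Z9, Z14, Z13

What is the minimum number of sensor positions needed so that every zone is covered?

P2, P4, P5, P7 together cover {Z8, Z10, Z6, Z7, Z5, Z12, Z9, Z14, Z13, Z2, Z1, Z4} — every zone.
No 3 of the 9 sensor positions cover everything (all 84 triples fall short), so 4 is minimum.

4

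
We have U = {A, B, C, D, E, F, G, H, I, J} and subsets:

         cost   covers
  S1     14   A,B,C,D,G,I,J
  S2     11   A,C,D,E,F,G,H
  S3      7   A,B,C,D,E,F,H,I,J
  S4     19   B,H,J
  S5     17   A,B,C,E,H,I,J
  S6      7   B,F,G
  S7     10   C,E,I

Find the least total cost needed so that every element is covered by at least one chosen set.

S3, S6 cover every element at cost 7 + 7 = 14.
Any cover uses at least 2 sets; among all covering selections none totals below 14.

14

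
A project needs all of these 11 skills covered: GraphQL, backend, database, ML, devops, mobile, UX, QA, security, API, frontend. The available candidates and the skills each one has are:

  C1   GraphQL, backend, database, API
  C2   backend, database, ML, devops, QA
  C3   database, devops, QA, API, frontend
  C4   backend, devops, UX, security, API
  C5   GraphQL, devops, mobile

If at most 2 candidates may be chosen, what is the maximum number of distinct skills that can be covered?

Choosing C2, C4 covers {backend, database, ML, devops, UX, QA, security, API} — 8 skills.
No choice of 2 candidates does better; here GraphQL, mobile, frontend are left uncovered.

8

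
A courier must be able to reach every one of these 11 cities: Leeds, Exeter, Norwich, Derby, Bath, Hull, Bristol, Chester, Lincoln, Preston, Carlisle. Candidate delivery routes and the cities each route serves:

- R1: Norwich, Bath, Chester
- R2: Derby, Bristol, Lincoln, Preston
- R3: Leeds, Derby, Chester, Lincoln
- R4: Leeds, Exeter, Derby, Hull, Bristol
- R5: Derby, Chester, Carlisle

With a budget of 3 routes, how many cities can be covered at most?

10

Choosing R1, R2, R4 covers {Leeds, Exeter, Norwich, Derby, Bath, Hull, Bristol, Chester, Lincoln, Preston} — 10 cities.
No choice of 3 routes does better; here Carlisle is left uncovered.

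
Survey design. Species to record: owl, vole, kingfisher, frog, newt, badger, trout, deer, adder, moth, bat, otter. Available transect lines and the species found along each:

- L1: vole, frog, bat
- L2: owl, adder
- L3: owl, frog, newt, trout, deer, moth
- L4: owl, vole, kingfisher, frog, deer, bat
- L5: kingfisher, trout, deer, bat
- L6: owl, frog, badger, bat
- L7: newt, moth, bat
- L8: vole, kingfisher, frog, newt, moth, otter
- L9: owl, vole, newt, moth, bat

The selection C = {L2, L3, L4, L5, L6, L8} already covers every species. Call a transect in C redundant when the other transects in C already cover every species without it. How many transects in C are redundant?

Drop L2: adder uncovered — not redundant.
Drop L3: the rest still cover every species — redundant.
Drop L4: the rest still cover every species — redundant.
Drop L5: the rest still cover every species — redundant.
Drop L6: badger uncovered — not redundant.
Drop L8: otter uncovered — not redundant.
3 redundant: L3, L4, L5.

3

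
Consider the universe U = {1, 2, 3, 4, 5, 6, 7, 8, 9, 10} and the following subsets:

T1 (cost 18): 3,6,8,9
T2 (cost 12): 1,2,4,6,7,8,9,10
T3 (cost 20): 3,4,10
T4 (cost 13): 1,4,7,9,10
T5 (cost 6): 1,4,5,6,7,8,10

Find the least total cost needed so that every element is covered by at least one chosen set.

T1, T2, T5 cover every element at cost 18 + 12 + 6 = 36.
Any cover uses at least 3 sets; among all covering selections none totals below 36.

36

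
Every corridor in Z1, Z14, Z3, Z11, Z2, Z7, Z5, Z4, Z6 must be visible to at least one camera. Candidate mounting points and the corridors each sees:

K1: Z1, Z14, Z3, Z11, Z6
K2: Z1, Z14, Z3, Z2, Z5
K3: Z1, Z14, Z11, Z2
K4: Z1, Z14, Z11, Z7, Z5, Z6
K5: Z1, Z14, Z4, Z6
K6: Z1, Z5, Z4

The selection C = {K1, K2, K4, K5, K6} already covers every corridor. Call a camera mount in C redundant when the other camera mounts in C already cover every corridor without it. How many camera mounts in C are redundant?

3

Drop K1: the rest still cover every corridor — redundant.
Drop K2: Z2 uncovered — not redundant.
Drop K4: Z7 uncovered — not redundant.
Drop K5: the rest still cover every corridor — redundant.
Drop K6: the rest still cover every corridor — redundant.
3 redundant: K1, K5, K6.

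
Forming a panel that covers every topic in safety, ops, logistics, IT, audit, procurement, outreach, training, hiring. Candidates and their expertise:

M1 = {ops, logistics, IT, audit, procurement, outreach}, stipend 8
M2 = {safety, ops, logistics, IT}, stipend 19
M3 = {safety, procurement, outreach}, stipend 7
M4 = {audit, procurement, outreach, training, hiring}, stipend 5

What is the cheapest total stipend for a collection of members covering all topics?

20

M1, M3, M4 cover every topic at stipend 8 + 7 + 5 = 20.
Any cover uses at least 2 members; among all covering selections none totals below 20.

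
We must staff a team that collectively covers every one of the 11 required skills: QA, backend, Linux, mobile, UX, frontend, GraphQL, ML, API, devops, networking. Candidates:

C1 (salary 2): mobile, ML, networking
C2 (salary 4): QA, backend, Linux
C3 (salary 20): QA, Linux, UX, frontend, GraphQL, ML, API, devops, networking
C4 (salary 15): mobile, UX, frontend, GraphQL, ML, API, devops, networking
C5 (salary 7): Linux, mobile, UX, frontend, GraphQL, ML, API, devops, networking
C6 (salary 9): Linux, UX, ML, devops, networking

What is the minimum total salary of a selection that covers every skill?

C2, C5 cover every skill at salary 4 + 7 = 11.
Any cover uses at least 2 candidates; among all covering selections none totals below 11.
Greedy by coverage-per-salary would pick C1, C5, C2 for 13 — worse than the optimum 11.

11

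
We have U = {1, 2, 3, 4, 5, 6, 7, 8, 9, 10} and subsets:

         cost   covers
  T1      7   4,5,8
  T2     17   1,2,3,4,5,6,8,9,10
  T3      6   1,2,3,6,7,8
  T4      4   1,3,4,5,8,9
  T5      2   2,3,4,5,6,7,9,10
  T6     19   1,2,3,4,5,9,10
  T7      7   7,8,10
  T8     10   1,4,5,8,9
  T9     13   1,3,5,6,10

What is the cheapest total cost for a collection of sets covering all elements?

T4, T5 cover every element at cost 4 + 2 = 6.
Any cover uses at least 2 sets; among all covering selections none totals below 6.

6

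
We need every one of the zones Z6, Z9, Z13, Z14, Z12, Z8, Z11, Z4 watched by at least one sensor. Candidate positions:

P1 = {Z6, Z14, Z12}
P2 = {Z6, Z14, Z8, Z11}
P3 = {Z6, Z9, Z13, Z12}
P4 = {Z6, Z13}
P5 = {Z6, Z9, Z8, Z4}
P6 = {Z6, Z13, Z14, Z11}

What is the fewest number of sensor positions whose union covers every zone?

P1, P5, P6 together cover {Z6, Z9, Z13, Z14, Z12, Z8, Z11, Z4} — every zone.
No 2 of the 6 sensor positions cover everything (all 15 pairs fall short), so 3 is minimum.

3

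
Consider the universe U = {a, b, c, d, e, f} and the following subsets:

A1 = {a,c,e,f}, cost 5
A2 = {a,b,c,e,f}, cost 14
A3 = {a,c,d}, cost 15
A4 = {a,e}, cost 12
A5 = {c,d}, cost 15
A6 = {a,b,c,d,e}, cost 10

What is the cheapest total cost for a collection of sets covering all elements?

A1, A6 cover every element at cost 5 + 10 = 15.
Any cover uses at least 2 sets; among all covering selections none totals below 15.

15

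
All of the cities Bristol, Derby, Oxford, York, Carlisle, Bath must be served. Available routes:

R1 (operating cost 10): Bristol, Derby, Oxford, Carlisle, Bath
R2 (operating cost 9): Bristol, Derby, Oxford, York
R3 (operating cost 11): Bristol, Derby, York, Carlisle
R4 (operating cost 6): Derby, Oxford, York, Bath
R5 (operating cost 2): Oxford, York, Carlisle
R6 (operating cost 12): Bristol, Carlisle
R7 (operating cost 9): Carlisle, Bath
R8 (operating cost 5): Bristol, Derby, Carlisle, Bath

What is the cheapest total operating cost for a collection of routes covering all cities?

R5, R8 cover every city at operating cost 2 + 5 = 7.
Any cover uses at least 2 routes; among all covering selections none totals below 7.

7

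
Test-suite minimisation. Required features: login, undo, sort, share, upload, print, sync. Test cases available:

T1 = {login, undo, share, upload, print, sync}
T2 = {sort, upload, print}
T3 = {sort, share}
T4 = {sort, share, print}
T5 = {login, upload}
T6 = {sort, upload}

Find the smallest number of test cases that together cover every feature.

2

T1, T2 together cover {login, undo, sort, share, upload, print, sync} — every feature.
No single test case contains all 7 features, so 2 is optimal.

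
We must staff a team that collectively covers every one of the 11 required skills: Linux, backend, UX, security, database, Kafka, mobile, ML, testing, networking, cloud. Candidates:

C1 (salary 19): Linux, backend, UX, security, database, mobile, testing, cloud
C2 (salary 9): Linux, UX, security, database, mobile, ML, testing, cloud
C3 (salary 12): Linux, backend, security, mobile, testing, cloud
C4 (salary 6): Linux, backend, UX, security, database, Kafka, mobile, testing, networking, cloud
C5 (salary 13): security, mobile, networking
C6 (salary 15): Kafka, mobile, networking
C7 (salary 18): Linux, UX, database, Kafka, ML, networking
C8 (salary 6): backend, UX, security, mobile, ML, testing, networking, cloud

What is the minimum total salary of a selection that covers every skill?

12

C4, C8 cover every skill at salary 6 + 6 = 12.
Any cover uses at least 2 candidates; among all covering selections none totals below 12.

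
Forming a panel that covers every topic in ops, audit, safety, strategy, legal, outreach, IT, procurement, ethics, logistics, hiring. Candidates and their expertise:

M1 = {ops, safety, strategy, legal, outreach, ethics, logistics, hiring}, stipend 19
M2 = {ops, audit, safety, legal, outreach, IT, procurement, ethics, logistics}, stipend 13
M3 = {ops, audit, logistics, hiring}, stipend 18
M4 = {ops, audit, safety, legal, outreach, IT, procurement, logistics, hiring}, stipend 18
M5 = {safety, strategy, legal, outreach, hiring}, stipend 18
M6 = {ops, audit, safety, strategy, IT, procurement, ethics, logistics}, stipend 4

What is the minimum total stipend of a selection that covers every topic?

22

M4, M6 cover every topic at stipend 18 + 4 = 22.
Any cover uses at least 2 members; among all covering selections none totals below 22.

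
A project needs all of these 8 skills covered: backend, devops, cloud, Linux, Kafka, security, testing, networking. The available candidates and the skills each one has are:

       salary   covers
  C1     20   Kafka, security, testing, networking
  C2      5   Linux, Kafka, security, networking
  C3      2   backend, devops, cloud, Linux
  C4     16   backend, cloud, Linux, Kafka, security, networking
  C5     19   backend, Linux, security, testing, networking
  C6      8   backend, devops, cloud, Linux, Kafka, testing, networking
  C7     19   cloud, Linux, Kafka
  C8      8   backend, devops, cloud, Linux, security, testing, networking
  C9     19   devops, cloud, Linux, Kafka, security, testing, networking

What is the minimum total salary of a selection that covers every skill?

C2, C6 cover every skill at salary 5 + 8 = 13.
Any cover uses at least 2 candidates; among all covering selections none totals below 13.
Greedy by coverage-per-salary would pick C3, C2, C6 for 15 — worse than the optimum 13.

13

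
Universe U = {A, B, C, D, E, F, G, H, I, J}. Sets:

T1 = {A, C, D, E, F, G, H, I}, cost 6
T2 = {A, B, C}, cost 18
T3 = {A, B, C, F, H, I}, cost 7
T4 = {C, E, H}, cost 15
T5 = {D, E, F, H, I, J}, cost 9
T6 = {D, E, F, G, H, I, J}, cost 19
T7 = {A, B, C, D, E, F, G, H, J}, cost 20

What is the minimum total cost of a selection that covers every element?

T1, T3, T5 cover every element at cost 6 + 7 + 9 = 22.
Any cover uses at least 2 sets; among all covering selections none totals below 22.

22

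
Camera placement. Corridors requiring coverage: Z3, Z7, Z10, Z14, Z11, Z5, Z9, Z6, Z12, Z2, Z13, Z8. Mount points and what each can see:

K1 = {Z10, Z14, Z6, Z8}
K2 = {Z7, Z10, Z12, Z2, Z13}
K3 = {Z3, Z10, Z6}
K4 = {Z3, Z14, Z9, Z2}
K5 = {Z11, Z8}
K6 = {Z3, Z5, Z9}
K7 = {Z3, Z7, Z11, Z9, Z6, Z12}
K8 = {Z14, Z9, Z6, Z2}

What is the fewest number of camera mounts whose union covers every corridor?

K1, K2, K5, K6 together cover {Z3, Z7, Z10, Z14, Z11, Z5, Z9, Z6, Z12, Z2, Z13, Z8} — every corridor.
No 3 of the 8 camera mounts cover everything (all 56 triples fall short), so 4 is minimum.

4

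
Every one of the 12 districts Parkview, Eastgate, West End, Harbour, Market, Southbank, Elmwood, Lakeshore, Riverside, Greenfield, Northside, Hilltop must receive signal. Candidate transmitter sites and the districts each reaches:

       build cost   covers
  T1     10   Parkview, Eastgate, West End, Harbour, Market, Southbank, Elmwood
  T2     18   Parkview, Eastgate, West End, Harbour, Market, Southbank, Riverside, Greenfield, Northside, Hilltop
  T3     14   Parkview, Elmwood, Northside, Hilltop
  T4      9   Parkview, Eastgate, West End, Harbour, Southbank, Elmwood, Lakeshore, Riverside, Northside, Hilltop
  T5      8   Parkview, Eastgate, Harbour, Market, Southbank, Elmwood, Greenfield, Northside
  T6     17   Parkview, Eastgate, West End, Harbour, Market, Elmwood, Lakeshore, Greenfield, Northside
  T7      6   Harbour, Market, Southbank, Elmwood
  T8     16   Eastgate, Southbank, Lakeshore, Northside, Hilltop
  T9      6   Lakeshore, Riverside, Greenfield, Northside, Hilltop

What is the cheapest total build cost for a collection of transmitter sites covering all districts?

16

T1, T9 cover every district at build cost 10 + 6 = 16.
Any cover uses at least 2 transmitter sites; among all covering selections none totals below 16.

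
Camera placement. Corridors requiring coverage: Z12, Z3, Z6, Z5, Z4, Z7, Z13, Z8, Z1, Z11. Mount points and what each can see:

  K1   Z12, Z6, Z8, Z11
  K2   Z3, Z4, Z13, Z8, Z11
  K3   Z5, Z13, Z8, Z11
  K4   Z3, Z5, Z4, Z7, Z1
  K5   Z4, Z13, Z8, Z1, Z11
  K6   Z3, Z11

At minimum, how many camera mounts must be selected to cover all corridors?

3

K1, K2, K4 together cover {Z12, Z3, Z6, Z5, Z4, Z7, Z13, Z8, Z1, Z11} — every corridor.
No 2 of the 6 camera mounts cover everything (all 15 pairs fall short), so 3 is minimum.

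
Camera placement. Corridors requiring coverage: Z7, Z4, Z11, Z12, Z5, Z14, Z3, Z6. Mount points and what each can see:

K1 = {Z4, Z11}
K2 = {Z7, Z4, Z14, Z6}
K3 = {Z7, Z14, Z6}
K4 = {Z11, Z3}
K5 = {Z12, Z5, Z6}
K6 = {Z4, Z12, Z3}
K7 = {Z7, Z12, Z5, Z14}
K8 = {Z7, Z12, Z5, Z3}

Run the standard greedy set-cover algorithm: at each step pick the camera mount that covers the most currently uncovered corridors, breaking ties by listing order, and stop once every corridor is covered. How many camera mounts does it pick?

Pick 1: K2 covers 4 new corridors (Z7, Z4, Z14, Z6).
Pick 2: K8 covers 3 new corridors (Z12, Z5, Z3).
Pick 3: K1 covers 1 new corridors (Z11).
Greedy uses 3 camera mounts.

3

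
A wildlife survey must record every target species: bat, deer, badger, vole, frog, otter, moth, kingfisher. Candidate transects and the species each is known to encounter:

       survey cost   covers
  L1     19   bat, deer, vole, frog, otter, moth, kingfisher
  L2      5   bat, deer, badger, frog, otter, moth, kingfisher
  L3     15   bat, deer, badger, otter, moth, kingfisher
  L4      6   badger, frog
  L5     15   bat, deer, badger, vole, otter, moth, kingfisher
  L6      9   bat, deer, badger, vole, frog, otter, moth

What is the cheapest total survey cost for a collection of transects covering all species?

14

L2, L6 cover every species at survey cost 5 + 9 = 14.
Any cover uses at least 2 transects; among all covering selections none totals below 14.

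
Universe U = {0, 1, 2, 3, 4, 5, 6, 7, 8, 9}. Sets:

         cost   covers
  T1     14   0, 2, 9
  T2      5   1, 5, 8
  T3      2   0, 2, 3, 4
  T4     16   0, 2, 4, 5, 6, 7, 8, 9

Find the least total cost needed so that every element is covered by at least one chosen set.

T2, T3, T4 cover every element at cost 5 + 2 + 16 = 23.
Any cover uses at least 3 sets; among all covering selections none totals below 23.

23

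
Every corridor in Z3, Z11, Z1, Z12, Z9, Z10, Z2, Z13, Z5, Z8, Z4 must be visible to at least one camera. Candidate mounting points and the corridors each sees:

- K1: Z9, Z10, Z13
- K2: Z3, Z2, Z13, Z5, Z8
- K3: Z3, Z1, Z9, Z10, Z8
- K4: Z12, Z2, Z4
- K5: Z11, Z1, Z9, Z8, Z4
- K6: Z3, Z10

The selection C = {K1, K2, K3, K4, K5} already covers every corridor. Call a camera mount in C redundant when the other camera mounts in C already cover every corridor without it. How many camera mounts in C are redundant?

Drop K1: the rest still cover every corridor — redundant.
Drop K2: Z5 uncovered — not redundant.
Drop K3: the rest still cover every corridor — redundant.
Drop K4: Z12 uncovered — not redundant.
Drop K5: Z11 uncovered — not redundant.
2 redundant: K1, K3.

2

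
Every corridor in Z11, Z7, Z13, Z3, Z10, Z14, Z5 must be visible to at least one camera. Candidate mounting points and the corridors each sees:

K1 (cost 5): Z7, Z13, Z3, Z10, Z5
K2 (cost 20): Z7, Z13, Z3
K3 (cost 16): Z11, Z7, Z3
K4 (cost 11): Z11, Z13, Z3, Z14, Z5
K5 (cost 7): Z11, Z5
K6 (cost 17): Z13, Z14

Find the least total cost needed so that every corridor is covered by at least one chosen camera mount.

K1, K4 cover every corridor at cost 5 + 11 = 16.
Any cover uses at least 2 camera mounts; among all covering selections none totals below 16.

16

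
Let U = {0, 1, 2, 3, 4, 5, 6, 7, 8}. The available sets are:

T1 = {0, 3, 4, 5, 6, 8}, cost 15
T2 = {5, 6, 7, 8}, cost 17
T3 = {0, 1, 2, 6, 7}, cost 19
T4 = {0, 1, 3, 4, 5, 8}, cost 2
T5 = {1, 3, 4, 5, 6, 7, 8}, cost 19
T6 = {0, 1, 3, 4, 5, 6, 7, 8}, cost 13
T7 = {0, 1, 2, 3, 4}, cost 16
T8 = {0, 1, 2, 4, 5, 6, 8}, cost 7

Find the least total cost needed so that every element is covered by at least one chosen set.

T6, T8 cover every element at cost 13 + 7 = 20.
Any cover uses at least 2 sets; among all covering selections none totals below 20.

20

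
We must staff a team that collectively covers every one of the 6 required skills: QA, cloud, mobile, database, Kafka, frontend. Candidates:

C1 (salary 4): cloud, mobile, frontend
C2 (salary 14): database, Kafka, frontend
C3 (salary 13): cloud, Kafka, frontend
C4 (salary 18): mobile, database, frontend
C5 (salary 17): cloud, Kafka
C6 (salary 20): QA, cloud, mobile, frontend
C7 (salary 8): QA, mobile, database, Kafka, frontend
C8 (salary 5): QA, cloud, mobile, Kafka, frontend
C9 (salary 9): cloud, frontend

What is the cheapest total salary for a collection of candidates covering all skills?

C1, C7 cover every skill at salary 4 + 8 = 12.
Any cover uses at least 2 candidates; among all covering selections none totals below 12.
Greedy by coverage-per-salary would pick C8, C7 for 13 — worse than the optimum 12.

12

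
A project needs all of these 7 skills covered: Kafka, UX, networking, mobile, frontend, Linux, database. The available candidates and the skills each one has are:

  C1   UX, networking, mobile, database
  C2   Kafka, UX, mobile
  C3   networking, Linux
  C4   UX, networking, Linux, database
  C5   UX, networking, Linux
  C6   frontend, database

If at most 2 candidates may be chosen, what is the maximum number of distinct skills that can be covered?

6

Choosing C2, C4 covers {Kafka, UX, networking, mobile, Linux, database} — 6 skills.
No choice of 2 candidates does better; here frontend is left uncovered.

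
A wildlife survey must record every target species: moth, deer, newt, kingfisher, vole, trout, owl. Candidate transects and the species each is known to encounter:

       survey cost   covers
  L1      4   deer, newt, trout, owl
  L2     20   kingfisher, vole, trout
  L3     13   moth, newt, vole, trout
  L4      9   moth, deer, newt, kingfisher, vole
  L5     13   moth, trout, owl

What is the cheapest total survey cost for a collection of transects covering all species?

L1, L4 cover every species at survey cost 4 + 9 = 13.
Any cover uses at least 2 transects; among all covering selections none totals below 13.

13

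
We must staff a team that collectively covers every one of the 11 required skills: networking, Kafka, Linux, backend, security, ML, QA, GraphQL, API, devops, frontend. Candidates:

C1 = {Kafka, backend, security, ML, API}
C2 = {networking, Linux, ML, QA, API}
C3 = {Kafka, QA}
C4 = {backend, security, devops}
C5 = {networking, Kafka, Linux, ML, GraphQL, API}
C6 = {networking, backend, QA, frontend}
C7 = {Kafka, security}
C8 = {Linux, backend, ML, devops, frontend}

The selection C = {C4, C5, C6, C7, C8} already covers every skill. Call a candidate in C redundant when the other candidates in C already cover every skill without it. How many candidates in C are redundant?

Drop C4: the rest still cover every skill — redundant.
Drop C5: GraphQL, API uncovered — not redundant.
Drop C6: QA uncovered — not redundant.
Drop C7: the rest still cover every skill — redundant.
Drop C8: the rest still cover every skill — redundant.
3 redundant: C4, C7, C8.

3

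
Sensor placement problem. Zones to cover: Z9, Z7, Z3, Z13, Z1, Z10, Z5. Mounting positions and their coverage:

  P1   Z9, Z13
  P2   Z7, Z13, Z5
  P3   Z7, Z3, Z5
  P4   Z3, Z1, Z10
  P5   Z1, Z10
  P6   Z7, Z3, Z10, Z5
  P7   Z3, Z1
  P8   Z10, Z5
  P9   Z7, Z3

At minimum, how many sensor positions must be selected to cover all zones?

3

P1, P2, P4 together cover {Z9, Z7, Z3, Z13, Z1, Z10, Z5} — every zone.
No 2 of the 9 sensor positions cover everything (all 36 pairs fall short), so 3 is minimum.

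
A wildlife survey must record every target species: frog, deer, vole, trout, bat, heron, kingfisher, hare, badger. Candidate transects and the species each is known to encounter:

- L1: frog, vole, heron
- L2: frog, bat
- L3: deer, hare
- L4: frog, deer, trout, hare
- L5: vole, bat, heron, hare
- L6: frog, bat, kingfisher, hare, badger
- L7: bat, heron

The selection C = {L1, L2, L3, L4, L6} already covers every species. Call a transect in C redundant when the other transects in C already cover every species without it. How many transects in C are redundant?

2

Drop L1: vole, heron uncovered — not redundant.
Drop L2: the rest still cover every species — redundant.
Drop L3: the rest still cover every species — redundant.
Drop L4: trout uncovered — not redundant.
Drop L6: kingfisher, badger uncovered — not redundant.
2 redundant: L2, L3.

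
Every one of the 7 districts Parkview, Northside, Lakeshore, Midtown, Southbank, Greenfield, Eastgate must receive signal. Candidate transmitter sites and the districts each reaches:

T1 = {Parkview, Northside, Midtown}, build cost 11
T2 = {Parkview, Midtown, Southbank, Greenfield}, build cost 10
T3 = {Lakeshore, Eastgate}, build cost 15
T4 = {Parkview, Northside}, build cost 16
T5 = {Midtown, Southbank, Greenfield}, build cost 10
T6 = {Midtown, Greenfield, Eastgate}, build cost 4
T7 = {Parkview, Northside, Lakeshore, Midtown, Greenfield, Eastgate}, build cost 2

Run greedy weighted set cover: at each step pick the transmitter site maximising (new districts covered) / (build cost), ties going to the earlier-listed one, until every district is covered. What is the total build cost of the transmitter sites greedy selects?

Pick 1: T7 adds 6 new (Parkview, Northside, Lakeshore, Midtown, Greenfield, Eastgate) at build cost 2 (ratio 6/2).
Pick 2: T2 adds 1 new (Southbank) at build cost 10 (ratio 1/10).
Greedy total build cost: 2 + 10 = 12.

12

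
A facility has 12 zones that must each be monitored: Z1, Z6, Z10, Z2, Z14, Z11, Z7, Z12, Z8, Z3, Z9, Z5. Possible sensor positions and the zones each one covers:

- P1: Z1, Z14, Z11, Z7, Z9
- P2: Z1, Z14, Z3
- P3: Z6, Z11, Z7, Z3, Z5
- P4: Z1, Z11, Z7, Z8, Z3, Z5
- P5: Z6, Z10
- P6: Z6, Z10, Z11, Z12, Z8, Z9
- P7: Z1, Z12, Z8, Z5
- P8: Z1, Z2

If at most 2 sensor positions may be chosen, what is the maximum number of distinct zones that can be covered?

10

Choosing P4, P6 covers {Z1, Z6, Z10, Z11, Z7, Z12, Z8, Z3, Z9, Z5} — 10 zones.
No choice of 2 sensor positions does better; here Z2, Z14 are left uncovered.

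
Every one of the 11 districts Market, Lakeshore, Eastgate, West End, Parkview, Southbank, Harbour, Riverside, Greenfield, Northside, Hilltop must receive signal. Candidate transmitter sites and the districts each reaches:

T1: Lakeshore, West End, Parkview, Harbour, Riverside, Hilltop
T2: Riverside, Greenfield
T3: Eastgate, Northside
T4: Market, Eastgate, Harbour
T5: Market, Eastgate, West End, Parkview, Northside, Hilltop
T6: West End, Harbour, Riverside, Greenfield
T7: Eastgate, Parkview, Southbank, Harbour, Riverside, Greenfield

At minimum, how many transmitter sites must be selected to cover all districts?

T1, T5, T7 together cover {Market, Lakeshore, Eastgate, West End, Parkview, Southbank, Harbour, Riverside, Greenfield, Northside, Hilltop} — every district.
No 2 of the 7 transmitter sites cover everything (all 21 pairs fall short), so 3 is minimum.

3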